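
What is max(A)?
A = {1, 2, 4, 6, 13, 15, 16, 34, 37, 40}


Set A = {1, 2, 4, 6, 13, 15, 16, 34, 37, 40}
Elements in ascending order: 1, 2, 4, 6, 13, 15, 16, 34, 37, 40
The largest element is 40.

40


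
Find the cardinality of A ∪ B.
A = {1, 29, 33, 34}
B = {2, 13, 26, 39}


Set A = {1, 29, 33, 34}, |A| = 4
Set B = {2, 13, 26, 39}, |B| = 4
A ∩ B = {}, |A ∩ B| = 0
|A ∪ B| = |A| + |B| - |A ∩ B| = 4 + 4 - 0 = 8

8


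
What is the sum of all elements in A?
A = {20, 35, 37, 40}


Set A = {20, 35, 37, 40}
Sum = 20 + 35 + 37 + 40 = 132

132


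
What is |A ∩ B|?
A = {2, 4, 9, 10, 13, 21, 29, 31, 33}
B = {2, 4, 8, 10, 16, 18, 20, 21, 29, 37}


Set A = {2, 4, 9, 10, 13, 21, 29, 31, 33}
Set B = {2, 4, 8, 10, 16, 18, 20, 21, 29, 37}
A ∩ B = {2, 4, 10, 21, 29}
|A ∩ B| = 5

5


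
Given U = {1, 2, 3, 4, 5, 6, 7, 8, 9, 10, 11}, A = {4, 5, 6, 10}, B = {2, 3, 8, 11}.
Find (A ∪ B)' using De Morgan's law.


U = {1, 2, 3, 4, 5, 6, 7, 8, 9, 10, 11}
A = {4, 5, 6, 10}, B = {2, 3, 8, 11}
A ∪ B = {2, 3, 4, 5, 6, 8, 10, 11}
(A ∪ B)' = U \ (A ∪ B) = {1, 7, 9}
Verification via A' ∩ B': A' = {1, 2, 3, 7, 8, 9, 11}, B' = {1, 4, 5, 6, 7, 9, 10}
A' ∩ B' = {1, 7, 9} ✓

{1, 7, 9}


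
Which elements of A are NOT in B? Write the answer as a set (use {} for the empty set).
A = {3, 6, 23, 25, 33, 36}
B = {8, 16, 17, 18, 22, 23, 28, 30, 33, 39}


Set A = {3, 6, 23, 25, 33, 36}
Set B = {8, 16, 17, 18, 22, 23, 28, 30, 33, 39}
Check each element of A against B:
3 ∉ B (include), 6 ∉ B (include), 23 ∈ B, 25 ∉ B (include), 33 ∈ B, 36 ∉ B (include)
Elements of A not in B: {3, 6, 25, 36}

{3, 6, 25, 36}


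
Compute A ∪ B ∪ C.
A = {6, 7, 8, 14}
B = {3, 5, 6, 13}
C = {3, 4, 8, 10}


Set A = {6, 7, 8, 14}
Set B = {3, 5, 6, 13}
Set C = {3, 4, 8, 10}
First, A ∪ B = {3, 5, 6, 7, 8, 13, 14}
Then, (A ∪ B) ∪ C = {3, 4, 5, 6, 7, 8, 10, 13, 14}

{3, 4, 5, 6, 7, 8, 10, 13, 14}


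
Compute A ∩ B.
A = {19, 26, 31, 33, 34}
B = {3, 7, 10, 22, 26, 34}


Set A = {19, 26, 31, 33, 34}
Set B = {3, 7, 10, 22, 26, 34}
A ∩ B includes only elements in both sets.
Check each element of A against B:
19 ✗, 26 ✓, 31 ✗, 33 ✗, 34 ✓
A ∩ B = {26, 34}

{26, 34}


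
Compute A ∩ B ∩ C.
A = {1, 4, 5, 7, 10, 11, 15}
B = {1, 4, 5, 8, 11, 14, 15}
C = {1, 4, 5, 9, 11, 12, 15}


Set A = {1, 4, 5, 7, 10, 11, 15}
Set B = {1, 4, 5, 8, 11, 14, 15}
Set C = {1, 4, 5, 9, 11, 12, 15}
First, A ∩ B = {1, 4, 5, 11, 15}
Then, (A ∩ B) ∩ C = {1, 4, 5, 11, 15}

{1, 4, 5, 11, 15}


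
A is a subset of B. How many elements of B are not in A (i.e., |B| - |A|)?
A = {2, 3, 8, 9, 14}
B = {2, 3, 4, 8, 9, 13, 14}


Set A = {2, 3, 8, 9, 14}, |A| = 5
Set B = {2, 3, 4, 8, 9, 13, 14}, |B| = 7
Since A ⊆ B: B \ A = {4, 13}
|B| - |A| = 7 - 5 = 2

2


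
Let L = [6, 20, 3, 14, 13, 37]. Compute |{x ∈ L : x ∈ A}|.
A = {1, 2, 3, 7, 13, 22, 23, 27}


Set A = {1, 2, 3, 7, 13, 22, 23, 27}
Candidates: [6, 20, 3, 14, 13, 37]
Check each candidate:
6 ∉ A, 20 ∉ A, 3 ∈ A, 14 ∉ A, 13 ∈ A, 37 ∉ A
Count of candidates in A: 2

2


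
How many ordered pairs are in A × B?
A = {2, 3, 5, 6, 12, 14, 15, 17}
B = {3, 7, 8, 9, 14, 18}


Set A = {2, 3, 5, 6, 12, 14, 15, 17} has 8 elements.
Set B = {3, 7, 8, 9, 14, 18} has 6 elements.
|A × B| = |A| × |B| = 8 × 6 = 48

48


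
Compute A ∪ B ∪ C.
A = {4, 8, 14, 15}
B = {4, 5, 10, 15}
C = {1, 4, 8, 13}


Set A = {4, 8, 14, 15}
Set B = {4, 5, 10, 15}
Set C = {1, 4, 8, 13}
First, A ∪ B = {4, 5, 8, 10, 14, 15}
Then, (A ∪ B) ∪ C = {1, 4, 5, 8, 10, 13, 14, 15}

{1, 4, 5, 8, 10, 13, 14, 15}


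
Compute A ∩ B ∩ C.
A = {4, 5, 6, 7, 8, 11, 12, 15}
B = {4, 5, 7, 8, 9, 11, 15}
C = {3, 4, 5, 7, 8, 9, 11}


Set A = {4, 5, 6, 7, 8, 11, 12, 15}
Set B = {4, 5, 7, 8, 9, 11, 15}
Set C = {3, 4, 5, 7, 8, 9, 11}
First, A ∩ B = {4, 5, 7, 8, 11, 15}
Then, (A ∩ B) ∩ C = {4, 5, 7, 8, 11}

{4, 5, 7, 8, 11}


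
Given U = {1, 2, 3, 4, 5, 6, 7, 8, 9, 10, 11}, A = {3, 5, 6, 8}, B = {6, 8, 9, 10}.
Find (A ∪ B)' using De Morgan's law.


U = {1, 2, 3, 4, 5, 6, 7, 8, 9, 10, 11}
A = {3, 5, 6, 8}, B = {6, 8, 9, 10}
A ∪ B = {3, 5, 6, 8, 9, 10}
(A ∪ B)' = U \ (A ∪ B) = {1, 2, 4, 7, 11}
Verification via A' ∩ B': A' = {1, 2, 4, 7, 9, 10, 11}, B' = {1, 2, 3, 4, 5, 7, 11}
A' ∩ B' = {1, 2, 4, 7, 11} ✓

{1, 2, 4, 7, 11}


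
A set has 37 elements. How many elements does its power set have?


The set has 37 elements.
The power set contains all possible subsets.
|P(A)| = 2^|A| = 2^37 = 137438953472

137438953472


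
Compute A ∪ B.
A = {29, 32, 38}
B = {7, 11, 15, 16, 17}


Set A = {29, 32, 38}
Set B = {7, 11, 15, 16, 17}
A ∪ B includes all elements in either set.
Elements from A: {29, 32, 38}
Elements from B not already included: {7, 11, 15, 16, 17}
A ∪ B = {7, 11, 15, 16, 17, 29, 32, 38}

{7, 11, 15, 16, 17, 29, 32, 38}


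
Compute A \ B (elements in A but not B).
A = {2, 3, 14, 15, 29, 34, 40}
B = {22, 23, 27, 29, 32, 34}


Set A = {2, 3, 14, 15, 29, 34, 40}
Set B = {22, 23, 27, 29, 32, 34}
A \ B includes elements in A that are not in B.
Check each element of A:
2 (not in B, keep), 3 (not in B, keep), 14 (not in B, keep), 15 (not in B, keep), 29 (in B, remove), 34 (in B, remove), 40 (not in B, keep)
A \ B = {2, 3, 14, 15, 40}

{2, 3, 14, 15, 40}


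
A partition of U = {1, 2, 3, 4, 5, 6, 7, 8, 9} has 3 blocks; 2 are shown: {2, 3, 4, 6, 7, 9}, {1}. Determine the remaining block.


U = {1, 2, 3, 4, 5, 6, 7, 8, 9}
Shown blocks: {2, 3, 4, 6, 7, 9}, {1}
A partition's blocks are pairwise disjoint and cover U, so the missing block = U \ (union of shown blocks).
Union of shown blocks: {1, 2, 3, 4, 6, 7, 9}
Missing block = U \ (union) = {5, 8}

{5, 8}


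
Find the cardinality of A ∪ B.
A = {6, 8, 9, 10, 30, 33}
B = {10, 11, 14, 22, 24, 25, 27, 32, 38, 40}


Set A = {6, 8, 9, 10, 30, 33}, |A| = 6
Set B = {10, 11, 14, 22, 24, 25, 27, 32, 38, 40}, |B| = 10
A ∩ B = {10}, |A ∩ B| = 1
|A ∪ B| = |A| + |B| - |A ∩ B| = 6 + 10 - 1 = 15

15


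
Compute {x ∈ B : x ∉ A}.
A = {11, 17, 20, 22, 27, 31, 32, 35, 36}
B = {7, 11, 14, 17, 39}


Set A = {11, 17, 20, 22, 27, 31, 32, 35, 36}
Set B = {7, 11, 14, 17, 39}
Check each element of B against A:
7 ∉ A (include), 11 ∈ A, 14 ∉ A (include), 17 ∈ A, 39 ∉ A (include)
Elements of B not in A: {7, 14, 39}

{7, 14, 39}


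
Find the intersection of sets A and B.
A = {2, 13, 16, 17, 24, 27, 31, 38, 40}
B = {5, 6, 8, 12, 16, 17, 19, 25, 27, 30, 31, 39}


Set A = {2, 13, 16, 17, 24, 27, 31, 38, 40}
Set B = {5, 6, 8, 12, 16, 17, 19, 25, 27, 30, 31, 39}
A ∩ B includes only elements in both sets.
Check each element of A against B:
2 ✗, 13 ✗, 16 ✓, 17 ✓, 24 ✗, 27 ✓, 31 ✓, 38 ✗, 40 ✗
A ∩ B = {16, 17, 27, 31}

{16, 17, 27, 31}


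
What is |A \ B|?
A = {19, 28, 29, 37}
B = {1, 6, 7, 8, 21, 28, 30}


Set A = {19, 28, 29, 37}
Set B = {1, 6, 7, 8, 21, 28, 30}
A \ B = {19, 29, 37}
|A \ B| = 3

3


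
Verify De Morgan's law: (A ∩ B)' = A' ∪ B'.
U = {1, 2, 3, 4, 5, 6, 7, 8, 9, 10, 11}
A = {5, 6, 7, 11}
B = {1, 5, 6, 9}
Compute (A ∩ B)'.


U = {1, 2, 3, 4, 5, 6, 7, 8, 9, 10, 11}
A = {5, 6, 7, 11}, B = {1, 5, 6, 9}
A ∩ B = {5, 6}
(A ∩ B)' = U \ (A ∩ B) = {1, 2, 3, 4, 7, 8, 9, 10, 11}
Verification via A' ∪ B': A' = {1, 2, 3, 4, 8, 9, 10}, B' = {2, 3, 4, 7, 8, 10, 11}
A' ∪ B' = {1, 2, 3, 4, 7, 8, 9, 10, 11} ✓

{1, 2, 3, 4, 7, 8, 9, 10, 11}


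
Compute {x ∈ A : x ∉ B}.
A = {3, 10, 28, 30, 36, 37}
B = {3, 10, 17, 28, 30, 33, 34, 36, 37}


Set A = {3, 10, 28, 30, 36, 37}
Set B = {3, 10, 17, 28, 30, 33, 34, 36, 37}
Check each element of A against B:
3 ∈ B, 10 ∈ B, 28 ∈ B, 30 ∈ B, 36 ∈ B, 37 ∈ B
Elements of A not in B: {}

{}


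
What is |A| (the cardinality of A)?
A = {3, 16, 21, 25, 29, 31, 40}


Set A = {3, 16, 21, 25, 29, 31, 40}
Listing elements: 3, 16, 21, 25, 29, 31, 40
Counting: 7 elements
|A| = 7

7


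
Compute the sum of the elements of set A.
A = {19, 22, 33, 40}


Set A = {19, 22, 33, 40}
Sum = 19 + 22 + 33 + 40 = 114

114


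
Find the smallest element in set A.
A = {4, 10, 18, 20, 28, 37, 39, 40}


Set A = {4, 10, 18, 20, 28, 37, 39, 40}
Elements in ascending order: 4, 10, 18, 20, 28, 37, 39, 40
The smallest element is 4.

4


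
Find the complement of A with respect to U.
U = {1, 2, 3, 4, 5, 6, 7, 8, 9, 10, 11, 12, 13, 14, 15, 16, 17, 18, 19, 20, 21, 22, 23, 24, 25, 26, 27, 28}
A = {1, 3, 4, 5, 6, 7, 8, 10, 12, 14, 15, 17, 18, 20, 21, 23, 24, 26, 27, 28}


Universal set U = {1, 2, 3, 4, 5, 6, 7, 8, 9, 10, 11, 12, 13, 14, 15, 16, 17, 18, 19, 20, 21, 22, 23, 24, 25, 26, 27, 28}
Set A = {1, 3, 4, 5, 6, 7, 8, 10, 12, 14, 15, 17, 18, 20, 21, 23, 24, 26, 27, 28}
A' = U \ A = elements in U but not in A
Checking each element of U:
1 (in A, exclude), 2 (not in A, include), 3 (in A, exclude), 4 (in A, exclude), 5 (in A, exclude), 6 (in A, exclude), 7 (in A, exclude), 8 (in A, exclude), 9 (not in A, include), 10 (in A, exclude), 11 (not in A, include), 12 (in A, exclude), 13 (not in A, include), 14 (in A, exclude), 15 (in A, exclude), 16 (not in A, include), 17 (in A, exclude), 18 (in A, exclude), 19 (not in A, include), 20 (in A, exclude), 21 (in A, exclude), 22 (not in A, include), 23 (in A, exclude), 24 (in A, exclude), 25 (not in A, include), 26 (in A, exclude), 27 (in A, exclude), 28 (in A, exclude)
A' = {2, 9, 11, 13, 16, 19, 22, 25}

{2, 9, 11, 13, 16, 19, 22, 25}


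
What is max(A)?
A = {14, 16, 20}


Set A = {14, 16, 20}
Elements in ascending order: 14, 16, 20
The largest element is 20.

20


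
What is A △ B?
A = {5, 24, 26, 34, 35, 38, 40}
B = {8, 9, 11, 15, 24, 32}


Set A = {5, 24, 26, 34, 35, 38, 40}
Set B = {8, 9, 11, 15, 24, 32}
A △ B = (A \ B) ∪ (B \ A)
Elements in A but not B: {5, 26, 34, 35, 38, 40}
Elements in B but not A: {8, 9, 11, 15, 32}
A △ B = {5, 8, 9, 11, 15, 26, 32, 34, 35, 38, 40}

{5, 8, 9, 11, 15, 26, 32, 34, 35, 38, 40}


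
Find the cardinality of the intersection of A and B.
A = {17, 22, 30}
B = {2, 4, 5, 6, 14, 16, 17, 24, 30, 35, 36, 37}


Set A = {17, 22, 30}
Set B = {2, 4, 5, 6, 14, 16, 17, 24, 30, 35, 36, 37}
A ∩ B = {17, 30}
|A ∩ B| = 2

2


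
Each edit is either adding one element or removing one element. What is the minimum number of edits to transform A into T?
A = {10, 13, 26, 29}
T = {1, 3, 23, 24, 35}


Set A = {10, 13, 26, 29}
Set T = {1, 3, 23, 24, 35}
Elements to remove from A (in A, not in T): {10, 13, 26, 29} → 4 removals
Elements to add to A (in T, not in A): {1, 3, 23, 24, 35} → 5 additions
Total edits = 4 + 5 = 9

9


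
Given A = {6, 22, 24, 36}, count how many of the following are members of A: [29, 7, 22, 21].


Set A = {6, 22, 24, 36}
Candidates: [29, 7, 22, 21]
Check each candidate:
29 ∉ A, 7 ∉ A, 22 ∈ A, 21 ∉ A
Count of candidates in A: 1

1


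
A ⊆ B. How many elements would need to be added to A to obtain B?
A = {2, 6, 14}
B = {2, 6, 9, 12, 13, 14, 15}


Set A = {2, 6, 14}, |A| = 3
Set B = {2, 6, 9, 12, 13, 14, 15}, |B| = 7
Since A ⊆ B: B \ A = {9, 12, 13, 15}
|B| - |A| = 7 - 3 = 4

4


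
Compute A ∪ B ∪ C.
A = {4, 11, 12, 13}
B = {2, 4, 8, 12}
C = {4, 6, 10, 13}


Set A = {4, 11, 12, 13}
Set B = {2, 4, 8, 12}
Set C = {4, 6, 10, 13}
First, A ∪ B = {2, 4, 8, 11, 12, 13}
Then, (A ∪ B) ∪ C = {2, 4, 6, 8, 10, 11, 12, 13}

{2, 4, 6, 8, 10, 11, 12, 13}


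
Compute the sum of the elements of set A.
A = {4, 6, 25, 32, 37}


Set A = {4, 6, 25, 32, 37}
Sum = 4 + 6 + 25 + 32 + 37 = 104

104


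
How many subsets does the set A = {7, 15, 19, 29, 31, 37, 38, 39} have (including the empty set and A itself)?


Set A = {7, 15, 19, 29, 31, 37, 38, 39}
|A| = 8
The power set P(A) contains all subsets of A.
|P(A)| = 2^|A| = 2^8 = 256

256


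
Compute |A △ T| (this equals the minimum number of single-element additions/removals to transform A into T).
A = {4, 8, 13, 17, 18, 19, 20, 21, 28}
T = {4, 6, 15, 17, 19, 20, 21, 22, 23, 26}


Set A = {4, 8, 13, 17, 18, 19, 20, 21, 28}
Set T = {4, 6, 15, 17, 19, 20, 21, 22, 23, 26}
Elements to remove from A (in A, not in T): {8, 13, 18, 28} → 4 removals
Elements to add to A (in T, not in A): {6, 15, 22, 23, 26} → 5 additions
Total edits = 4 + 5 = 9

9


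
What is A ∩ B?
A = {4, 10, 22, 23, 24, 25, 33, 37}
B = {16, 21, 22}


Set A = {4, 10, 22, 23, 24, 25, 33, 37}
Set B = {16, 21, 22}
A ∩ B includes only elements in both sets.
Check each element of A against B:
4 ✗, 10 ✗, 22 ✓, 23 ✗, 24 ✗, 25 ✗, 33 ✗, 37 ✗
A ∩ B = {22}

{22}


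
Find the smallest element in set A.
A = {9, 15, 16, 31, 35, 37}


Set A = {9, 15, 16, 31, 35, 37}
Elements in ascending order: 9, 15, 16, 31, 35, 37
The smallest element is 9.

9


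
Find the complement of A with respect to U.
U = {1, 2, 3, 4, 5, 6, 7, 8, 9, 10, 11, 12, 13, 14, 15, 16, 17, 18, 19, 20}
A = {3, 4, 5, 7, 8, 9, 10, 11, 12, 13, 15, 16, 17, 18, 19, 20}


Universal set U = {1, 2, 3, 4, 5, 6, 7, 8, 9, 10, 11, 12, 13, 14, 15, 16, 17, 18, 19, 20}
Set A = {3, 4, 5, 7, 8, 9, 10, 11, 12, 13, 15, 16, 17, 18, 19, 20}
A' = U \ A = elements in U but not in A
Checking each element of U:
1 (not in A, include), 2 (not in A, include), 3 (in A, exclude), 4 (in A, exclude), 5 (in A, exclude), 6 (not in A, include), 7 (in A, exclude), 8 (in A, exclude), 9 (in A, exclude), 10 (in A, exclude), 11 (in A, exclude), 12 (in A, exclude), 13 (in A, exclude), 14 (not in A, include), 15 (in A, exclude), 16 (in A, exclude), 17 (in A, exclude), 18 (in A, exclude), 19 (in A, exclude), 20 (in A, exclude)
A' = {1, 2, 6, 14}

{1, 2, 6, 14}


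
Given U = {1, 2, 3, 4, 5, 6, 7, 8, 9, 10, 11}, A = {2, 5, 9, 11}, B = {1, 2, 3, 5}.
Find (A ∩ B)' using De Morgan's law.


U = {1, 2, 3, 4, 5, 6, 7, 8, 9, 10, 11}
A = {2, 5, 9, 11}, B = {1, 2, 3, 5}
A ∩ B = {2, 5}
(A ∩ B)' = U \ (A ∩ B) = {1, 3, 4, 6, 7, 8, 9, 10, 11}
Verification via A' ∪ B': A' = {1, 3, 4, 6, 7, 8, 10}, B' = {4, 6, 7, 8, 9, 10, 11}
A' ∪ B' = {1, 3, 4, 6, 7, 8, 9, 10, 11} ✓

{1, 3, 4, 6, 7, 8, 9, 10, 11}


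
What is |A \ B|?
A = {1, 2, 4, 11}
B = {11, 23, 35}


Set A = {1, 2, 4, 11}
Set B = {11, 23, 35}
A \ B = {1, 2, 4}
|A \ B| = 3

3


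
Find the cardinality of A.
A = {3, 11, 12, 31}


Set A = {3, 11, 12, 31}
Listing elements: 3, 11, 12, 31
Counting: 4 elements
|A| = 4

4


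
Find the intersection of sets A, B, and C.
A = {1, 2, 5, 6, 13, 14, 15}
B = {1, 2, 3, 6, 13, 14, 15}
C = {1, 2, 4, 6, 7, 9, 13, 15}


Set A = {1, 2, 5, 6, 13, 14, 15}
Set B = {1, 2, 3, 6, 13, 14, 15}
Set C = {1, 2, 4, 6, 7, 9, 13, 15}
First, A ∩ B = {1, 2, 6, 13, 14, 15}
Then, (A ∩ B) ∩ C = {1, 2, 6, 13, 15}

{1, 2, 6, 13, 15}


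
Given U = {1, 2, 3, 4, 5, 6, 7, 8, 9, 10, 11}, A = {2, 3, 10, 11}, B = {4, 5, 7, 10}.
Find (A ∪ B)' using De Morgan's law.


U = {1, 2, 3, 4, 5, 6, 7, 8, 9, 10, 11}
A = {2, 3, 10, 11}, B = {4, 5, 7, 10}
A ∪ B = {2, 3, 4, 5, 7, 10, 11}
(A ∪ B)' = U \ (A ∪ B) = {1, 6, 8, 9}
Verification via A' ∩ B': A' = {1, 4, 5, 6, 7, 8, 9}, B' = {1, 2, 3, 6, 8, 9, 11}
A' ∩ B' = {1, 6, 8, 9} ✓

{1, 6, 8, 9}


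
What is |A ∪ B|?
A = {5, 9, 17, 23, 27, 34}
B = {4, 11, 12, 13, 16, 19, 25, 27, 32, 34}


Set A = {5, 9, 17, 23, 27, 34}, |A| = 6
Set B = {4, 11, 12, 13, 16, 19, 25, 27, 32, 34}, |B| = 10
A ∩ B = {27, 34}, |A ∩ B| = 2
|A ∪ B| = |A| + |B| - |A ∩ B| = 6 + 10 - 2 = 14

14


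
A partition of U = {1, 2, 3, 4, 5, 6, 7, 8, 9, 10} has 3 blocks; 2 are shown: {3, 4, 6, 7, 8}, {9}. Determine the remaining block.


U = {1, 2, 3, 4, 5, 6, 7, 8, 9, 10}
Shown blocks: {3, 4, 6, 7, 8}, {9}
A partition's blocks are pairwise disjoint and cover U, so the missing block = U \ (union of shown blocks).
Union of shown blocks: {3, 4, 6, 7, 8, 9}
Missing block = U \ (union) = {1, 2, 5, 10}

{1, 2, 5, 10}


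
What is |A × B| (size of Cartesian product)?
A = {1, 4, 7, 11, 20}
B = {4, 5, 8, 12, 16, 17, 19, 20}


Set A = {1, 4, 7, 11, 20} has 5 elements.
Set B = {4, 5, 8, 12, 16, 17, 19, 20} has 8 elements.
|A × B| = |A| × |B| = 5 × 8 = 40

40


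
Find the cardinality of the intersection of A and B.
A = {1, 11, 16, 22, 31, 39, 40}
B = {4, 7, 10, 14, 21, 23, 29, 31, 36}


Set A = {1, 11, 16, 22, 31, 39, 40}
Set B = {4, 7, 10, 14, 21, 23, 29, 31, 36}
A ∩ B = {31}
|A ∩ B| = 1

1


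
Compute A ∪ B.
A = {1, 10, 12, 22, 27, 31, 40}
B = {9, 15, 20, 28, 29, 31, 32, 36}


Set A = {1, 10, 12, 22, 27, 31, 40}
Set B = {9, 15, 20, 28, 29, 31, 32, 36}
A ∪ B includes all elements in either set.
Elements from A: {1, 10, 12, 22, 27, 31, 40}
Elements from B not already included: {9, 15, 20, 28, 29, 32, 36}
A ∪ B = {1, 9, 10, 12, 15, 20, 22, 27, 28, 29, 31, 32, 36, 40}

{1, 9, 10, 12, 15, 20, 22, 27, 28, 29, 31, 32, 36, 40}


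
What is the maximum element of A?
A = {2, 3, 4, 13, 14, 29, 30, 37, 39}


Set A = {2, 3, 4, 13, 14, 29, 30, 37, 39}
Elements in ascending order: 2, 3, 4, 13, 14, 29, 30, 37, 39
The largest element is 39.

39


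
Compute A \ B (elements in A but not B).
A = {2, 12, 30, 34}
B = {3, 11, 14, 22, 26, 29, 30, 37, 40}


Set A = {2, 12, 30, 34}
Set B = {3, 11, 14, 22, 26, 29, 30, 37, 40}
A \ B includes elements in A that are not in B.
Check each element of A:
2 (not in B, keep), 12 (not in B, keep), 30 (in B, remove), 34 (not in B, keep)
A \ B = {2, 12, 34}

{2, 12, 34}


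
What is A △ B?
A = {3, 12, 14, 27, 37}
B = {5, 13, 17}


Set A = {3, 12, 14, 27, 37}
Set B = {5, 13, 17}
A △ B = (A \ B) ∪ (B \ A)
Elements in A but not B: {3, 12, 14, 27, 37}
Elements in B but not A: {5, 13, 17}
A △ B = {3, 5, 12, 13, 14, 17, 27, 37}

{3, 5, 12, 13, 14, 17, 27, 37}


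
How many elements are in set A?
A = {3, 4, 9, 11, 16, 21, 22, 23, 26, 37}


Set A = {3, 4, 9, 11, 16, 21, 22, 23, 26, 37}
Listing elements: 3, 4, 9, 11, 16, 21, 22, 23, 26, 37
Counting: 10 elements
|A| = 10

10


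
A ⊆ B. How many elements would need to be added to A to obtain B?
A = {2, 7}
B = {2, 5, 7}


Set A = {2, 7}, |A| = 2
Set B = {2, 5, 7}, |B| = 3
Since A ⊆ B: B \ A = {5}
|B| - |A| = 3 - 2 = 1

1


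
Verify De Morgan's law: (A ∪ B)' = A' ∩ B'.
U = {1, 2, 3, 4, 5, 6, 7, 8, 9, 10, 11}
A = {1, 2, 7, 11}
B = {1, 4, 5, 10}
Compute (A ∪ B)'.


U = {1, 2, 3, 4, 5, 6, 7, 8, 9, 10, 11}
A = {1, 2, 7, 11}, B = {1, 4, 5, 10}
A ∪ B = {1, 2, 4, 5, 7, 10, 11}
(A ∪ B)' = U \ (A ∪ B) = {3, 6, 8, 9}
Verification via A' ∩ B': A' = {3, 4, 5, 6, 8, 9, 10}, B' = {2, 3, 6, 7, 8, 9, 11}
A' ∩ B' = {3, 6, 8, 9} ✓

{3, 6, 8, 9}


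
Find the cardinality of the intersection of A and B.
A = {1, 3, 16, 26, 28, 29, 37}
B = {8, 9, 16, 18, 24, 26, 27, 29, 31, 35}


Set A = {1, 3, 16, 26, 28, 29, 37}
Set B = {8, 9, 16, 18, 24, 26, 27, 29, 31, 35}
A ∩ B = {16, 26, 29}
|A ∩ B| = 3

3


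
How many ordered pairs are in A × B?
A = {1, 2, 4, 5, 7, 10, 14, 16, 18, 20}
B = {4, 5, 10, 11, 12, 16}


Set A = {1, 2, 4, 5, 7, 10, 14, 16, 18, 20} has 10 elements.
Set B = {4, 5, 10, 11, 12, 16} has 6 elements.
|A × B| = |A| × |B| = 10 × 6 = 60

60


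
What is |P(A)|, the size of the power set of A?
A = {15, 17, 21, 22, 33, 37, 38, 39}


Set A = {15, 17, 21, 22, 33, 37, 38, 39}
|A| = 8
The power set P(A) contains all subsets of A.
|P(A)| = 2^|A| = 2^8 = 256

256


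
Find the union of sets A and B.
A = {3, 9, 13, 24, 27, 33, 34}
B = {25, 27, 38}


Set A = {3, 9, 13, 24, 27, 33, 34}
Set B = {25, 27, 38}
A ∪ B includes all elements in either set.
Elements from A: {3, 9, 13, 24, 27, 33, 34}
Elements from B not already included: {25, 38}
A ∪ B = {3, 9, 13, 24, 25, 27, 33, 34, 38}

{3, 9, 13, 24, 25, 27, 33, 34, 38}


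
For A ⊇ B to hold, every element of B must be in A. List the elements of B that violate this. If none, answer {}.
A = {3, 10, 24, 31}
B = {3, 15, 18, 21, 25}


Set A = {3, 10, 24, 31}
Set B = {3, 15, 18, 21, 25}
Check each element of B against A:
3 ∈ A, 15 ∉ A (include), 18 ∉ A (include), 21 ∉ A (include), 25 ∉ A (include)
Elements of B not in A: {15, 18, 21, 25}

{15, 18, 21, 25}


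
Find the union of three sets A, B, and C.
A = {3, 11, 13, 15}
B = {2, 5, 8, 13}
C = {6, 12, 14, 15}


Set A = {3, 11, 13, 15}
Set B = {2, 5, 8, 13}
Set C = {6, 12, 14, 15}
First, A ∪ B = {2, 3, 5, 8, 11, 13, 15}
Then, (A ∪ B) ∪ C = {2, 3, 5, 6, 8, 11, 12, 13, 14, 15}

{2, 3, 5, 6, 8, 11, 12, 13, 14, 15}


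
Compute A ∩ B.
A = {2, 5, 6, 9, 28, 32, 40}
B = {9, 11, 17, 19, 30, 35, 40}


Set A = {2, 5, 6, 9, 28, 32, 40}
Set B = {9, 11, 17, 19, 30, 35, 40}
A ∩ B includes only elements in both sets.
Check each element of A against B:
2 ✗, 5 ✗, 6 ✗, 9 ✓, 28 ✗, 32 ✗, 40 ✓
A ∩ B = {9, 40}

{9, 40}


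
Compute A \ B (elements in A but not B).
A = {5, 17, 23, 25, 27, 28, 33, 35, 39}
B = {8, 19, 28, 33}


Set A = {5, 17, 23, 25, 27, 28, 33, 35, 39}
Set B = {8, 19, 28, 33}
A \ B includes elements in A that are not in B.
Check each element of A:
5 (not in B, keep), 17 (not in B, keep), 23 (not in B, keep), 25 (not in B, keep), 27 (not in B, keep), 28 (in B, remove), 33 (in B, remove), 35 (not in B, keep), 39 (not in B, keep)
A \ B = {5, 17, 23, 25, 27, 35, 39}

{5, 17, 23, 25, 27, 35, 39}


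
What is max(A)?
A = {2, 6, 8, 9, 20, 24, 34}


Set A = {2, 6, 8, 9, 20, 24, 34}
Elements in ascending order: 2, 6, 8, 9, 20, 24, 34
The largest element is 34.

34


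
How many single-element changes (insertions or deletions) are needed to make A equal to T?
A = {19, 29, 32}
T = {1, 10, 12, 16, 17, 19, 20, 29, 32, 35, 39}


Set A = {19, 29, 32}
Set T = {1, 10, 12, 16, 17, 19, 20, 29, 32, 35, 39}
Elements to remove from A (in A, not in T): {} → 0 removals
Elements to add to A (in T, not in A): {1, 10, 12, 16, 17, 20, 35, 39} → 8 additions
Total edits = 0 + 8 = 8

8


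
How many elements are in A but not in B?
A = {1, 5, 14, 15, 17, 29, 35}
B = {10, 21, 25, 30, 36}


Set A = {1, 5, 14, 15, 17, 29, 35}
Set B = {10, 21, 25, 30, 36}
A \ B = {1, 5, 14, 15, 17, 29, 35}
|A \ B| = 7

7


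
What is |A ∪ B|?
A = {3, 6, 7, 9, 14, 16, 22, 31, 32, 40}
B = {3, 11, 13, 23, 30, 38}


Set A = {3, 6, 7, 9, 14, 16, 22, 31, 32, 40}, |A| = 10
Set B = {3, 11, 13, 23, 30, 38}, |B| = 6
A ∩ B = {3}, |A ∩ B| = 1
|A ∪ B| = |A| + |B| - |A ∩ B| = 10 + 6 - 1 = 15

15


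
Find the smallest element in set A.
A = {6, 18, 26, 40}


Set A = {6, 18, 26, 40}
Elements in ascending order: 6, 18, 26, 40
The smallest element is 6.

6


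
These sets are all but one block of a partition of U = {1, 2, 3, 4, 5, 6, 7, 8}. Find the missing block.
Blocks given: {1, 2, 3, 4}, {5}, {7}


U = {1, 2, 3, 4, 5, 6, 7, 8}
Shown blocks: {1, 2, 3, 4}, {5}, {7}
A partition's blocks are pairwise disjoint and cover U, so the missing block = U \ (union of shown blocks).
Union of shown blocks: {1, 2, 3, 4, 5, 7}
Missing block = U \ (union) = {6, 8}

{6, 8}


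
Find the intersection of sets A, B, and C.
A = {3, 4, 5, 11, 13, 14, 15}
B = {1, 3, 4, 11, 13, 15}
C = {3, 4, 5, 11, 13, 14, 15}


Set A = {3, 4, 5, 11, 13, 14, 15}
Set B = {1, 3, 4, 11, 13, 15}
Set C = {3, 4, 5, 11, 13, 14, 15}
First, A ∩ B = {3, 4, 11, 13, 15}
Then, (A ∩ B) ∩ C = {3, 4, 11, 13, 15}

{3, 4, 11, 13, 15}


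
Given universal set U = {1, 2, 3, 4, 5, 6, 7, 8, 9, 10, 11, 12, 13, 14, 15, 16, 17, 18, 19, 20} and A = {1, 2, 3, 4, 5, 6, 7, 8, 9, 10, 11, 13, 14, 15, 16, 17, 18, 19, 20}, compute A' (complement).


Universal set U = {1, 2, 3, 4, 5, 6, 7, 8, 9, 10, 11, 12, 13, 14, 15, 16, 17, 18, 19, 20}
Set A = {1, 2, 3, 4, 5, 6, 7, 8, 9, 10, 11, 13, 14, 15, 16, 17, 18, 19, 20}
A' = U \ A = elements in U but not in A
Checking each element of U:
1 (in A, exclude), 2 (in A, exclude), 3 (in A, exclude), 4 (in A, exclude), 5 (in A, exclude), 6 (in A, exclude), 7 (in A, exclude), 8 (in A, exclude), 9 (in A, exclude), 10 (in A, exclude), 11 (in A, exclude), 12 (not in A, include), 13 (in A, exclude), 14 (in A, exclude), 15 (in A, exclude), 16 (in A, exclude), 17 (in A, exclude), 18 (in A, exclude), 19 (in A, exclude), 20 (in A, exclude)
A' = {12}

{12}


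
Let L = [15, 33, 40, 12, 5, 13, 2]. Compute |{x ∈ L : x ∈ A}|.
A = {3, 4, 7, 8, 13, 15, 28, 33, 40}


Set A = {3, 4, 7, 8, 13, 15, 28, 33, 40}
Candidates: [15, 33, 40, 12, 5, 13, 2]
Check each candidate:
15 ∈ A, 33 ∈ A, 40 ∈ A, 12 ∉ A, 5 ∉ A, 13 ∈ A, 2 ∉ A
Count of candidates in A: 4

4


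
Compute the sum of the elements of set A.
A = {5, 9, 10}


Set A = {5, 9, 10}
Sum = 5 + 9 + 10 = 24

24


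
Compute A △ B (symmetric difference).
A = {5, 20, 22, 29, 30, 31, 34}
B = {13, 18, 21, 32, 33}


Set A = {5, 20, 22, 29, 30, 31, 34}
Set B = {13, 18, 21, 32, 33}
A △ B = (A \ B) ∪ (B \ A)
Elements in A but not B: {5, 20, 22, 29, 30, 31, 34}
Elements in B but not A: {13, 18, 21, 32, 33}
A △ B = {5, 13, 18, 20, 21, 22, 29, 30, 31, 32, 33, 34}

{5, 13, 18, 20, 21, 22, 29, 30, 31, 32, 33, 34}


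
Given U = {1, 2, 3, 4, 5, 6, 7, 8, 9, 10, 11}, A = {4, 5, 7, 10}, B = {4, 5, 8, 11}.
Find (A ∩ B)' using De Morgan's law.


U = {1, 2, 3, 4, 5, 6, 7, 8, 9, 10, 11}
A = {4, 5, 7, 10}, B = {4, 5, 8, 11}
A ∩ B = {4, 5}
(A ∩ B)' = U \ (A ∩ B) = {1, 2, 3, 6, 7, 8, 9, 10, 11}
Verification via A' ∪ B': A' = {1, 2, 3, 6, 8, 9, 11}, B' = {1, 2, 3, 6, 7, 9, 10}
A' ∪ B' = {1, 2, 3, 6, 7, 8, 9, 10, 11} ✓

{1, 2, 3, 6, 7, 8, 9, 10, 11}


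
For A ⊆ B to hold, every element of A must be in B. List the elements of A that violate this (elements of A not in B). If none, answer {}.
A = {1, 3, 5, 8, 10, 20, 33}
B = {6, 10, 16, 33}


Set A = {1, 3, 5, 8, 10, 20, 33}
Set B = {6, 10, 16, 33}
Check each element of A against B:
1 ∉ B (include), 3 ∉ B (include), 5 ∉ B (include), 8 ∉ B (include), 10 ∈ B, 20 ∉ B (include), 33 ∈ B
Elements of A not in B: {1, 3, 5, 8, 20}

{1, 3, 5, 8, 20}


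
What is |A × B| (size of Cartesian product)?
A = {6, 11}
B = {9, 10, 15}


Set A = {6, 11} has 2 elements.
Set B = {9, 10, 15} has 3 elements.
|A × B| = |A| × |B| = 2 × 3 = 6

6


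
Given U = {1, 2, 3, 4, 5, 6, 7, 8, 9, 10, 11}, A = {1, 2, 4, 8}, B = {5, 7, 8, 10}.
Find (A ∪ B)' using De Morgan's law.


U = {1, 2, 3, 4, 5, 6, 7, 8, 9, 10, 11}
A = {1, 2, 4, 8}, B = {5, 7, 8, 10}
A ∪ B = {1, 2, 4, 5, 7, 8, 10}
(A ∪ B)' = U \ (A ∪ B) = {3, 6, 9, 11}
Verification via A' ∩ B': A' = {3, 5, 6, 7, 9, 10, 11}, B' = {1, 2, 3, 4, 6, 9, 11}
A' ∩ B' = {3, 6, 9, 11} ✓

{3, 6, 9, 11}


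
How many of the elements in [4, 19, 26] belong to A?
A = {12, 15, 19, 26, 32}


Set A = {12, 15, 19, 26, 32}
Candidates: [4, 19, 26]
Check each candidate:
4 ∉ A, 19 ∈ A, 26 ∈ A
Count of candidates in A: 2

2


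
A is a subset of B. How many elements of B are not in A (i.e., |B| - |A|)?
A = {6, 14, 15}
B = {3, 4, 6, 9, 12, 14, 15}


Set A = {6, 14, 15}, |A| = 3
Set B = {3, 4, 6, 9, 12, 14, 15}, |B| = 7
Since A ⊆ B: B \ A = {3, 4, 9, 12}
|B| - |A| = 7 - 3 = 4

4


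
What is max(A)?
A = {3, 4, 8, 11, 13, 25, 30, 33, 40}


Set A = {3, 4, 8, 11, 13, 25, 30, 33, 40}
Elements in ascending order: 3, 4, 8, 11, 13, 25, 30, 33, 40
The largest element is 40.

40


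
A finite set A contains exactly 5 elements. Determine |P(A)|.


The set has 5 elements.
The power set contains all possible subsets.
|P(A)| = 2^|A| = 2^5 = 32

32


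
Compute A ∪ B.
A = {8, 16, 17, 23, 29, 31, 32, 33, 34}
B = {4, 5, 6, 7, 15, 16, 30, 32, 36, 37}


Set A = {8, 16, 17, 23, 29, 31, 32, 33, 34}
Set B = {4, 5, 6, 7, 15, 16, 30, 32, 36, 37}
A ∪ B includes all elements in either set.
Elements from A: {8, 16, 17, 23, 29, 31, 32, 33, 34}
Elements from B not already included: {4, 5, 6, 7, 15, 30, 36, 37}
A ∪ B = {4, 5, 6, 7, 8, 15, 16, 17, 23, 29, 30, 31, 32, 33, 34, 36, 37}

{4, 5, 6, 7, 8, 15, 16, 17, 23, 29, 30, 31, 32, 33, 34, 36, 37}


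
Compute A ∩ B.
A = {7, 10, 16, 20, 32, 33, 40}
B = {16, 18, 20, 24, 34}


Set A = {7, 10, 16, 20, 32, 33, 40}
Set B = {16, 18, 20, 24, 34}
A ∩ B includes only elements in both sets.
Check each element of A against B:
7 ✗, 10 ✗, 16 ✓, 20 ✓, 32 ✗, 33 ✗, 40 ✗
A ∩ B = {16, 20}

{16, 20}


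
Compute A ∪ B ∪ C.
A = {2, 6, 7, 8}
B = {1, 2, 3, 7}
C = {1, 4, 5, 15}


Set A = {2, 6, 7, 8}
Set B = {1, 2, 3, 7}
Set C = {1, 4, 5, 15}
First, A ∪ B = {1, 2, 3, 6, 7, 8}
Then, (A ∪ B) ∪ C = {1, 2, 3, 4, 5, 6, 7, 8, 15}

{1, 2, 3, 4, 5, 6, 7, 8, 15}


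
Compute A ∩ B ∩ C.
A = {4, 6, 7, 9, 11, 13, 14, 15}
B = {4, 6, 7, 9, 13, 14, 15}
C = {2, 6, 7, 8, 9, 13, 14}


Set A = {4, 6, 7, 9, 11, 13, 14, 15}
Set B = {4, 6, 7, 9, 13, 14, 15}
Set C = {2, 6, 7, 8, 9, 13, 14}
First, A ∩ B = {4, 6, 7, 9, 13, 14, 15}
Then, (A ∩ B) ∩ C = {6, 7, 9, 13, 14}

{6, 7, 9, 13, 14}


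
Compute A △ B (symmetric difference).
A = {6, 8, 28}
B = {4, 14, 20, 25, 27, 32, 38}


Set A = {6, 8, 28}
Set B = {4, 14, 20, 25, 27, 32, 38}
A △ B = (A \ B) ∪ (B \ A)
Elements in A but not B: {6, 8, 28}
Elements in B but not A: {4, 14, 20, 25, 27, 32, 38}
A △ B = {4, 6, 8, 14, 20, 25, 27, 28, 32, 38}

{4, 6, 8, 14, 20, 25, 27, 28, 32, 38}


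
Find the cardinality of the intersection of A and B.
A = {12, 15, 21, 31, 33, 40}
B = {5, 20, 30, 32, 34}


Set A = {12, 15, 21, 31, 33, 40}
Set B = {5, 20, 30, 32, 34}
A ∩ B = {}
|A ∩ B| = 0

0


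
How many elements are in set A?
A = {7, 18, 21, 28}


Set A = {7, 18, 21, 28}
Listing elements: 7, 18, 21, 28
Counting: 4 elements
|A| = 4

4


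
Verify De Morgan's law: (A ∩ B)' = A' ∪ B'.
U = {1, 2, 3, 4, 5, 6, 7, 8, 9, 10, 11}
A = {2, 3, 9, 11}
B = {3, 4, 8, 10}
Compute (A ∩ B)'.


U = {1, 2, 3, 4, 5, 6, 7, 8, 9, 10, 11}
A = {2, 3, 9, 11}, B = {3, 4, 8, 10}
A ∩ B = {3}
(A ∩ B)' = U \ (A ∩ B) = {1, 2, 4, 5, 6, 7, 8, 9, 10, 11}
Verification via A' ∪ B': A' = {1, 4, 5, 6, 7, 8, 10}, B' = {1, 2, 5, 6, 7, 9, 11}
A' ∪ B' = {1, 2, 4, 5, 6, 7, 8, 9, 10, 11} ✓

{1, 2, 4, 5, 6, 7, 8, 9, 10, 11}


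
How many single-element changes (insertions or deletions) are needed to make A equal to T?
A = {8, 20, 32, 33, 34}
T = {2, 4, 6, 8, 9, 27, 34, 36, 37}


Set A = {8, 20, 32, 33, 34}
Set T = {2, 4, 6, 8, 9, 27, 34, 36, 37}
Elements to remove from A (in A, not in T): {20, 32, 33} → 3 removals
Elements to add to A (in T, not in A): {2, 4, 6, 9, 27, 36, 37} → 7 additions
Total edits = 3 + 7 = 10

10


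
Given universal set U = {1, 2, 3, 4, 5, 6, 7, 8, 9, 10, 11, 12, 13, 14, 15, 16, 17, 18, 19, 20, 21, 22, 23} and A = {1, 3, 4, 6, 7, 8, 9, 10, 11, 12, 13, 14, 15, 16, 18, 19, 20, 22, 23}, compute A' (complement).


Universal set U = {1, 2, 3, 4, 5, 6, 7, 8, 9, 10, 11, 12, 13, 14, 15, 16, 17, 18, 19, 20, 21, 22, 23}
Set A = {1, 3, 4, 6, 7, 8, 9, 10, 11, 12, 13, 14, 15, 16, 18, 19, 20, 22, 23}
A' = U \ A = elements in U but not in A
Checking each element of U:
1 (in A, exclude), 2 (not in A, include), 3 (in A, exclude), 4 (in A, exclude), 5 (not in A, include), 6 (in A, exclude), 7 (in A, exclude), 8 (in A, exclude), 9 (in A, exclude), 10 (in A, exclude), 11 (in A, exclude), 12 (in A, exclude), 13 (in A, exclude), 14 (in A, exclude), 15 (in A, exclude), 16 (in A, exclude), 17 (not in A, include), 18 (in A, exclude), 19 (in A, exclude), 20 (in A, exclude), 21 (not in A, include), 22 (in A, exclude), 23 (in A, exclude)
A' = {2, 5, 17, 21}

{2, 5, 17, 21}


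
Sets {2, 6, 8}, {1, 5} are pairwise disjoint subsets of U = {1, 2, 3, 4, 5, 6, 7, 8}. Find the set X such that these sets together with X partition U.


U = {1, 2, 3, 4, 5, 6, 7, 8}
Shown blocks: {2, 6, 8}, {1, 5}
A partition's blocks are pairwise disjoint and cover U, so the missing block = U \ (union of shown blocks).
Union of shown blocks: {1, 2, 5, 6, 8}
Missing block = U \ (union) = {3, 4, 7}

{3, 4, 7}


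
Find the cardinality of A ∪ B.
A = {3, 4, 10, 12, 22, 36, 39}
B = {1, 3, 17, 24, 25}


Set A = {3, 4, 10, 12, 22, 36, 39}, |A| = 7
Set B = {1, 3, 17, 24, 25}, |B| = 5
A ∩ B = {3}, |A ∩ B| = 1
|A ∪ B| = |A| + |B| - |A ∩ B| = 7 + 5 - 1 = 11

11


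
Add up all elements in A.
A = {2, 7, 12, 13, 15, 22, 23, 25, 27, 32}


Set A = {2, 7, 12, 13, 15, 22, 23, 25, 27, 32}
Sum = 2 + 7 + 12 + 13 + 15 + 22 + 23 + 25 + 27 + 32 = 178

178


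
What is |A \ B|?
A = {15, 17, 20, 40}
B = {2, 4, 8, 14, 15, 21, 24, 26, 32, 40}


Set A = {15, 17, 20, 40}
Set B = {2, 4, 8, 14, 15, 21, 24, 26, 32, 40}
A \ B = {17, 20}
|A \ B| = 2

2


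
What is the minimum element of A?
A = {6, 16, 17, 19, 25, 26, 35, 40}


Set A = {6, 16, 17, 19, 25, 26, 35, 40}
Elements in ascending order: 6, 16, 17, 19, 25, 26, 35, 40
The smallest element is 6.

6


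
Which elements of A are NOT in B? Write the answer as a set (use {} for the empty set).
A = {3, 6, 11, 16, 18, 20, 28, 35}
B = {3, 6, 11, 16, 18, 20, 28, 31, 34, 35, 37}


Set A = {3, 6, 11, 16, 18, 20, 28, 35}
Set B = {3, 6, 11, 16, 18, 20, 28, 31, 34, 35, 37}
Check each element of A against B:
3 ∈ B, 6 ∈ B, 11 ∈ B, 16 ∈ B, 18 ∈ B, 20 ∈ B, 28 ∈ B, 35 ∈ B
Elements of A not in B: {}

{}


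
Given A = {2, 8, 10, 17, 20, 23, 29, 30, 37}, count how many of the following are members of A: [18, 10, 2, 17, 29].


Set A = {2, 8, 10, 17, 20, 23, 29, 30, 37}
Candidates: [18, 10, 2, 17, 29]
Check each candidate:
18 ∉ A, 10 ∈ A, 2 ∈ A, 17 ∈ A, 29 ∈ A
Count of candidates in A: 4

4


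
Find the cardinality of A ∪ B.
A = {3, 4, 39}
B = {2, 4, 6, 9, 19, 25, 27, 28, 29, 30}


Set A = {3, 4, 39}, |A| = 3
Set B = {2, 4, 6, 9, 19, 25, 27, 28, 29, 30}, |B| = 10
A ∩ B = {4}, |A ∩ B| = 1
|A ∪ B| = |A| + |B| - |A ∩ B| = 3 + 10 - 1 = 12

12


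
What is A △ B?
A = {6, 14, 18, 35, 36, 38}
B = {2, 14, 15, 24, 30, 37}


Set A = {6, 14, 18, 35, 36, 38}
Set B = {2, 14, 15, 24, 30, 37}
A △ B = (A \ B) ∪ (B \ A)
Elements in A but not B: {6, 18, 35, 36, 38}
Elements in B but not A: {2, 15, 24, 30, 37}
A △ B = {2, 6, 15, 18, 24, 30, 35, 36, 37, 38}

{2, 6, 15, 18, 24, 30, 35, 36, 37, 38}


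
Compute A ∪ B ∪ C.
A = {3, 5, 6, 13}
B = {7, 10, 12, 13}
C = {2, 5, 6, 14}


Set A = {3, 5, 6, 13}
Set B = {7, 10, 12, 13}
Set C = {2, 5, 6, 14}
First, A ∪ B = {3, 5, 6, 7, 10, 12, 13}
Then, (A ∪ B) ∪ C = {2, 3, 5, 6, 7, 10, 12, 13, 14}

{2, 3, 5, 6, 7, 10, 12, 13, 14}


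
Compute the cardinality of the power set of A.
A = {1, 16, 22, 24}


Set A = {1, 16, 22, 24}
|A| = 4
The power set P(A) contains all subsets of A.
|P(A)| = 2^|A| = 2^4 = 16

16


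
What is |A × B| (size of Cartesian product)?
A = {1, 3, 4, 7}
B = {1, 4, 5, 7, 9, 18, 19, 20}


Set A = {1, 3, 4, 7} has 4 elements.
Set B = {1, 4, 5, 7, 9, 18, 19, 20} has 8 elements.
|A × B| = |A| × |B| = 4 × 8 = 32

32


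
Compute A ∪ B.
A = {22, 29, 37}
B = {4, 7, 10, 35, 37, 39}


Set A = {22, 29, 37}
Set B = {4, 7, 10, 35, 37, 39}
A ∪ B includes all elements in either set.
Elements from A: {22, 29, 37}
Elements from B not already included: {4, 7, 10, 35, 39}
A ∪ B = {4, 7, 10, 22, 29, 35, 37, 39}

{4, 7, 10, 22, 29, 35, 37, 39}


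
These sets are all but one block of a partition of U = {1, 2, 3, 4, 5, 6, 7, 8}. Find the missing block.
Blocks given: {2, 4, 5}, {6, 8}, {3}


U = {1, 2, 3, 4, 5, 6, 7, 8}
Shown blocks: {2, 4, 5}, {6, 8}, {3}
A partition's blocks are pairwise disjoint and cover U, so the missing block = U \ (union of shown blocks).
Union of shown blocks: {2, 3, 4, 5, 6, 8}
Missing block = U \ (union) = {1, 7}

{1, 7}


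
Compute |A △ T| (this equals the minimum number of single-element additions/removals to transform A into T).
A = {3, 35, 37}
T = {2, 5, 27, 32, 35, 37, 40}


Set A = {3, 35, 37}
Set T = {2, 5, 27, 32, 35, 37, 40}
Elements to remove from A (in A, not in T): {3} → 1 removals
Elements to add to A (in T, not in A): {2, 5, 27, 32, 40} → 5 additions
Total edits = 1 + 5 = 6

6


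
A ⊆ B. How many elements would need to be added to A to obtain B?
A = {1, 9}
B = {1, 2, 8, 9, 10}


Set A = {1, 9}, |A| = 2
Set B = {1, 2, 8, 9, 10}, |B| = 5
Since A ⊆ B: B \ A = {2, 8, 10}
|B| - |A| = 5 - 2 = 3

3


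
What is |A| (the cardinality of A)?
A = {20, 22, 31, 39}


Set A = {20, 22, 31, 39}
Listing elements: 20, 22, 31, 39
Counting: 4 elements
|A| = 4

4


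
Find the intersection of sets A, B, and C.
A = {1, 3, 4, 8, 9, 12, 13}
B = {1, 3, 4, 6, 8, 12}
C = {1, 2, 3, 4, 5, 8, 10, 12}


Set A = {1, 3, 4, 8, 9, 12, 13}
Set B = {1, 3, 4, 6, 8, 12}
Set C = {1, 2, 3, 4, 5, 8, 10, 12}
First, A ∩ B = {1, 3, 4, 8, 12}
Then, (A ∩ B) ∩ C = {1, 3, 4, 8, 12}

{1, 3, 4, 8, 12}


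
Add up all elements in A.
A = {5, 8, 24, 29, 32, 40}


Set A = {5, 8, 24, 29, 32, 40}
Sum = 5 + 8 + 24 + 29 + 32 + 40 = 138

138


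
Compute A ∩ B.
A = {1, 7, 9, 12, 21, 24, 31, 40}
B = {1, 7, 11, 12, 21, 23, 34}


Set A = {1, 7, 9, 12, 21, 24, 31, 40}
Set B = {1, 7, 11, 12, 21, 23, 34}
A ∩ B includes only elements in both sets.
Check each element of A against B:
1 ✓, 7 ✓, 9 ✗, 12 ✓, 21 ✓, 24 ✗, 31 ✗, 40 ✗
A ∩ B = {1, 7, 12, 21}

{1, 7, 12, 21}


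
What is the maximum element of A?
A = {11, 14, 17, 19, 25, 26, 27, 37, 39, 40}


Set A = {11, 14, 17, 19, 25, 26, 27, 37, 39, 40}
Elements in ascending order: 11, 14, 17, 19, 25, 26, 27, 37, 39, 40
The largest element is 40.

40


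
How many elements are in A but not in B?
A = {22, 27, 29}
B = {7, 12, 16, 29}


Set A = {22, 27, 29}
Set B = {7, 12, 16, 29}
A \ B = {22, 27}
|A \ B| = 2

2


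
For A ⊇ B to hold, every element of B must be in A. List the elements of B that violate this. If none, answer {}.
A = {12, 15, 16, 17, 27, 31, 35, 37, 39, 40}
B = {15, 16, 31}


Set A = {12, 15, 16, 17, 27, 31, 35, 37, 39, 40}
Set B = {15, 16, 31}
Check each element of B against A:
15 ∈ A, 16 ∈ A, 31 ∈ A
Elements of B not in A: {}

{}


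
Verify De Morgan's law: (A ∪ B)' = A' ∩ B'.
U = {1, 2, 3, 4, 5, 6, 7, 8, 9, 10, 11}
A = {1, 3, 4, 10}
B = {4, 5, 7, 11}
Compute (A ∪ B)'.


U = {1, 2, 3, 4, 5, 6, 7, 8, 9, 10, 11}
A = {1, 3, 4, 10}, B = {4, 5, 7, 11}
A ∪ B = {1, 3, 4, 5, 7, 10, 11}
(A ∪ B)' = U \ (A ∪ B) = {2, 6, 8, 9}
Verification via A' ∩ B': A' = {2, 5, 6, 7, 8, 9, 11}, B' = {1, 2, 3, 6, 8, 9, 10}
A' ∩ B' = {2, 6, 8, 9} ✓

{2, 6, 8, 9}


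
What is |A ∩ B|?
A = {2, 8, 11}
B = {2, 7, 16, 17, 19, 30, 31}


Set A = {2, 8, 11}
Set B = {2, 7, 16, 17, 19, 30, 31}
A ∩ B = {2}
|A ∩ B| = 1

1


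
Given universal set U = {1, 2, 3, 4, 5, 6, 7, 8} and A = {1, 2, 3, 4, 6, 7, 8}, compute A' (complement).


Universal set U = {1, 2, 3, 4, 5, 6, 7, 8}
Set A = {1, 2, 3, 4, 6, 7, 8}
A' = U \ A = elements in U but not in A
Checking each element of U:
1 (in A, exclude), 2 (in A, exclude), 3 (in A, exclude), 4 (in A, exclude), 5 (not in A, include), 6 (in A, exclude), 7 (in A, exclude), 8 (in A, exclude)
A' = {5}

{5}


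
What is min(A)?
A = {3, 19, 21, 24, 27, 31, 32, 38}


Set A = {3, 19, 21, 24, 27, 31, 32, 38}
Elements in ascending order: 3, 19, 21, 24, 27, 31, 32, 38
The smallest element is 3.

3


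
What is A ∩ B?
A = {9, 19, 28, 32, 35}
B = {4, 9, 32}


Set A = {9, 19, 28, 32, 35}
Set B = {4, 9, 32}
A ∩ B includes only elements in both sets.
Check each element of A against B:
9 ✓, 19 ✗, 28 ✗, 32 ✓, 35 ✗
A ∩ B = {9, 32}

{9, 32}


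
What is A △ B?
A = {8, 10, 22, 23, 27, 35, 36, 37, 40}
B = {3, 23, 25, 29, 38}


Set A = {8, 10, 22, 23, 27, 35, 36, 37, 40}
Set B = {3, 23, 25, 29, 38}
A △ B = (A \ B) ∪ (B \ A)
Elements in A but not B: {8, 10, 22, 27, 35, 36, 37, 40}
Elements in B but not A: {3, 25, 29, 38}
A △ B = {3, 8, 10, 22, 25, 27, 29, 35, 36, 37, 38, 40}

{3, 8, 10, 22, 25, 27, 29, 35, 36, 37, 38, 40}


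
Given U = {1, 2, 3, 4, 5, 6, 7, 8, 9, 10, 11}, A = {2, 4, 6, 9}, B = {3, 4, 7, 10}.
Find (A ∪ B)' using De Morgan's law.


U = {1, 2, 3, 4, 5, 6, 7, 8, 9, 10, 11}
A = {2, 4, 6, 9}, B = {3, 4, 7, 10}
A ∪ B = {2, 3, 4, 6, 7, 9, 10}
(A ∪ B)' = U \ (A ∪ B) = {1, 5, 8, 11}
Verification via A' ∩ B': A' = {1, 3, 5, 7, 8, 10, 11}, B' = {1, 2, 5, 6, 8, 9, 11}
A' ∩ B' = {1, 5, 8, 11} ✓

{1, 5, 8, 11}
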